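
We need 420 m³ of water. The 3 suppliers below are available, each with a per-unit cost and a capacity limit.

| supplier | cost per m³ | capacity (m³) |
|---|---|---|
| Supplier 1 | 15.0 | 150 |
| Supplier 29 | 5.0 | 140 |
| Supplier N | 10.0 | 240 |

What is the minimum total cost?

Cheapest first:
Supplier 29 (5.0): use full 140 ; 280 m³ to go.
Supplier N at 10.0: take all 240 m³ ; 40 still needed.
Supplier 1 (15.0): take the remaining 40 ; done.
Cost = 140×5.0 + 240×10.0 + 40×15.0 = 3700.

3700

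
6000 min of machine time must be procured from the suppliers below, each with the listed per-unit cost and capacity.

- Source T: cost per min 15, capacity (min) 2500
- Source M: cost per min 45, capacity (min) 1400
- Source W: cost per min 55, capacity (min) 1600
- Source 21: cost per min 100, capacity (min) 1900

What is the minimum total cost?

Fill from the cheapest supplier first.
Source T (15): use full 2500 → 3500 min to go.
Source M (45): use full 1400 → 2100 min to go.
Take 1600 from Source W at 55 → need 500 more.
Source 21 at 100: take 500 of its 1900 → requirement met.
Cost = 2500×15 + 1400×45 + 1600×55 + 500×100 = 238500.

238500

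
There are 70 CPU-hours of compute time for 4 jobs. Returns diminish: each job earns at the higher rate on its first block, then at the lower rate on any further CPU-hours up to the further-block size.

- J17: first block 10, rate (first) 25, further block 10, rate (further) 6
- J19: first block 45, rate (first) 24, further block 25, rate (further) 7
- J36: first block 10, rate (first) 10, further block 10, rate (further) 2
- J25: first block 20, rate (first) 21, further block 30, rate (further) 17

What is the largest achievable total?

Rank every tier by rate: J17/first 25 > J19/first 24 > J25/first 21 > J25/second 17 > J36/first 10 > J19/second 7 > J17/second 6 > J36/second 2.
Fill J17 first block (10 at 25) — 60 left.
Fill J19 first block (45 at 24) — 15 left.
15 remain; put them into J25 first at 21.
Total = 25×10 + 24×45 + 21×15 = 1645.

1645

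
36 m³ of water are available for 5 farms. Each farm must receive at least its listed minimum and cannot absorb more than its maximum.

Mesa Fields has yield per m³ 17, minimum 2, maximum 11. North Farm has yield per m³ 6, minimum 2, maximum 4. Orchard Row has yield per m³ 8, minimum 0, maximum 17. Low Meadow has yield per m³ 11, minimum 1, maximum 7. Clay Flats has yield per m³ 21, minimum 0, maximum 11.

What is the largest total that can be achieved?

Meeting every minimum uses 2+2+0+1+0 = 5 m³, leaving 31.
Order the farms by yield per m³: Clay Flats 21 > Mesa Fields 17 > Low Meadow 11 > Orchard Row 8 > North Farm 6.
Give Clay Flats 11 more to hit its cap of 11 — 20 left.
Give Mesa Fields 9 more to hit its cap of 11 — 11 left.
Low Meadow: +6 to 7 (cap) — 5 left.
Orchard Row: +5 (room for 17) → 5. Pool exhausted.
Total = 17×11 + 6×2 + 8×5 + 11×7 + 21×11 = 547.

547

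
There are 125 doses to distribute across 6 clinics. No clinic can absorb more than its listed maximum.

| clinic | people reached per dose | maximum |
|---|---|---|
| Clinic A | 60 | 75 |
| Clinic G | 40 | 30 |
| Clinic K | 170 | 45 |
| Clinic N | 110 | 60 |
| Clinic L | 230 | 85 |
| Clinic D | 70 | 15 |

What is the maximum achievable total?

26350

Order the clinics by people reached per dose: Clinic L 230 > Clinic K 170 > Clinic N 110 > Clinic D 70 > Clinic A 60 > Clinic G 40.
Give Clinic L 85 to hit its cap of 85 — 40 left.
Clinic K has room for 45 but only 40 remain, so it gets 40.
Total = 170×40 + 230×85 = 26350.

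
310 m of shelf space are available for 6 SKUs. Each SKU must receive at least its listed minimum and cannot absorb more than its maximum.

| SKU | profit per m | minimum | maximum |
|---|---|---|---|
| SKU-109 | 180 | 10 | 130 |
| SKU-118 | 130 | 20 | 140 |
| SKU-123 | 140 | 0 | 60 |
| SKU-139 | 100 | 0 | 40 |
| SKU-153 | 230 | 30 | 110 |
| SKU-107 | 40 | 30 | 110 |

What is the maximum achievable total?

Meeting every minimum uses 10+20+0+0+30+30 = 90 m, leaving 220.
Highest profit per m first: SKU-153 230 > SKU-109 180 > SKU-123 140 > SKU-118 130 > SKU-139 100 > SKU-107 40.
SKU-153 takes 80 more to reach its cap of 110 ; 140 left.
SKU-109 takes 120 more to reach its cap of 130 ; 20 left.
Only 20 left; SKU-123 takes them to reach 20.
Total = 180×130 + 130×20 + 140×20 + 230×110 + 40×30 = 55300.

55300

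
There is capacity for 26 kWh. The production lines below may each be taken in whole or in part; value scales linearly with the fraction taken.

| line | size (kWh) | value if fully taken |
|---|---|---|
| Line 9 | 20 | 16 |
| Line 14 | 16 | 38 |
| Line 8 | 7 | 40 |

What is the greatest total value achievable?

Sort by value density: Line 8 40/7≈5.71, Line 14 38/16≈2.38, Line 9 16/20≈0.8.
Line 8: take in full, 7 kWh for value 40 — 19 left.
Line 14: take in full, 16 kWh for value 38 — 3 left.
Fill the last 3 kWh with part of Line 9: 3/20 of it earns 2.4.
Total value = 80.4.

80.4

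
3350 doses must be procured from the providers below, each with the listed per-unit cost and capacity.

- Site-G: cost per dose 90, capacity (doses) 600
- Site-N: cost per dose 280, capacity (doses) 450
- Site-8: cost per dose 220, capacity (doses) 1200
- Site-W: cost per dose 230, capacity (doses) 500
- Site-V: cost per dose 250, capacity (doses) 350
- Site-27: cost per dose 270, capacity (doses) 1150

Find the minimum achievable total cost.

Use providers in increasing cost order.
Take 600 from Site-G at 90 — need 2750 more.
Take 1200 from Site-8 at 220 — need 1550 more.
Site-W at 230: take all 500 doses — 1050 still needed.
Take 350 from Site-V at 250 — need 700 more.
Take 700 from Site-27 at 270 to finish.
Site-N: unused.
Cost = 600×90 + 1200×220 + 500×230 + 350×250 + 700×270 = 709500.

709500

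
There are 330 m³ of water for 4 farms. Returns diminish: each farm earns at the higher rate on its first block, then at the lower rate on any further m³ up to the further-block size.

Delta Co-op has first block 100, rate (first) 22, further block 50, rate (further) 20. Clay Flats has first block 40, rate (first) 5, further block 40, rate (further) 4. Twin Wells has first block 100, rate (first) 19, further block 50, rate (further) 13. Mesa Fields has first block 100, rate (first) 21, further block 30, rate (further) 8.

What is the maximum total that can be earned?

6820

Rank every tier by rate: Delta Co-op/T1 22 > Mesa Fields/T1 21 > Delta Co-op/T2 20 > Twin Wells/T1 19 > Twin Wells/T2 13 > Mesa Fields/T2 8 > Clay Flats/T1 5 > Clay Flats/T2 4.
Delta Co-op T1 at 22: fill all 100 ; 230 left.
Fill Mesa Fields T1 block (100 at 21) ; 130 left.
Delta Co-op/T2 (20): +50 ; 80 left.
Twin Wells/T1: +80 of 100 at 19; pool empty.
Total = 22×100 + 21×100 + 20×50 + 19×80 = 6820.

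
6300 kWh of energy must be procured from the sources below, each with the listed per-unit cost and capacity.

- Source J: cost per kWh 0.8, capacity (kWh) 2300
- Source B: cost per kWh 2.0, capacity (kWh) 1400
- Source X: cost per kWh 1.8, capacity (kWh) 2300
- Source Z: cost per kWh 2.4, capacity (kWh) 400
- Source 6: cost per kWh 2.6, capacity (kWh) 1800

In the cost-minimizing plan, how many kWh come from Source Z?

300

Use sources in increasing cost order.
Source J at 0.8: take all 2300 kWh → 4000 still needed.
Source X at 1.8: take all 2300 kWh → 1700 still needed.
Take 1400 from Source B at 2.0 → need 300 more.
Take 300 from Source Z at 2.4 to finish.
Source 6: unused.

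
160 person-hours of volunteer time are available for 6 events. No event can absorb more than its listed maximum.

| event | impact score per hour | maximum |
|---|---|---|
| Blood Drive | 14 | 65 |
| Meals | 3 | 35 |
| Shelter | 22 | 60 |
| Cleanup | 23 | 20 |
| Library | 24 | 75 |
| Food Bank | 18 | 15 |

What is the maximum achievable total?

3670

Rank by impact score per hour: Library 24 > Cleanup 23 > Shelter 22 > Food Bank 18 > Blood Drive 14 > Meals 3.
Give Library 75 to hit its cap of 75 — 85 left.
Give Cleanup 20 to hit its cap of 20 — 65 left.
Shelter: +60 to 60 (cap) — 5 left.
Only 5 left; Food Bank takes them to reach 5.
Total = 22×60 + 23×20 + 24×75 + 18×5 = 3670.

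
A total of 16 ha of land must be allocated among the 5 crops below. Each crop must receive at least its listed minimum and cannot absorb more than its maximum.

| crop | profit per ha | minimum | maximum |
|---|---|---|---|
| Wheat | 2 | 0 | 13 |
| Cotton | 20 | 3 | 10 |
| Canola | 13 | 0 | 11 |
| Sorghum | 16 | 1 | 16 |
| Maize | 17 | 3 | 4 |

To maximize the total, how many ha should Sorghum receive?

Meeting every minimum uses 0+3+0+1+3 = 7 ha, leaving 9.
Highest profit per ha first: Cotton 20 > Maize 17 > Sorghum 16 > Canola 13 > Wheat 2.
Cotton takes 7 more to reach its cap of 10 — 2 left.
Give Maize 1 more to hit its cap of 4 — 1 left.
Sorghum: +1 (room for 15) → 2. Pool exhausted.

2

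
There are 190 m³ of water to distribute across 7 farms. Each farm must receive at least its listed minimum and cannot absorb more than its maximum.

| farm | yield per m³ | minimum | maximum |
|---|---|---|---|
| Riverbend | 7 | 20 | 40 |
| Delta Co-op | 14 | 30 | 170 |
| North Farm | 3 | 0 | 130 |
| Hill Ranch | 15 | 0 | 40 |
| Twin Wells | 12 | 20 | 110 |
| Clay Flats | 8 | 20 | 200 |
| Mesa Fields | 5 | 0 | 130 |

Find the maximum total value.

2400

Meeting every minimum uses 20+30+0+0+20+20+0 = 90 m³, leaving 100.
Order the farms by yield per m³: Hill Ranch 15 > Delta Co-op 14 > Twin Wells 12 > Clay Flats 8 > Riverbend 7 > Mesa Fields 5 > North Farm 3.
Hill Ranch takes 40 more to reach its cap of 40 → 60 left.
Delta Co-op has room for 140 more but only 60 remain, so it gets 90.
Total = 7×20 + 14×90 + 15×40 + 12×20 + 8×20 = 2400.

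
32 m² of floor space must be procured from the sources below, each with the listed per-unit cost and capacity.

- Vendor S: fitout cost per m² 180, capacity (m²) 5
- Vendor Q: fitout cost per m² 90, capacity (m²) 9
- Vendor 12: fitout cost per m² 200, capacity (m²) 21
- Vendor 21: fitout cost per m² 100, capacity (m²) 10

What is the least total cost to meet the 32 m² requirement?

Use sources in increasing cost order.
Vendor Q (90): use full 9 — 23 m² to go.
Vendor 21 at 100: take all 10 m² — 13 still needed.
Take 5 from Vendor S at 180 — need 8 more.
Vendor 12 at 200: take 8 of its 21 — requirement met.
Cost = 9×90 + 10×100 + 5×180 + 8×200 = 4310.

4310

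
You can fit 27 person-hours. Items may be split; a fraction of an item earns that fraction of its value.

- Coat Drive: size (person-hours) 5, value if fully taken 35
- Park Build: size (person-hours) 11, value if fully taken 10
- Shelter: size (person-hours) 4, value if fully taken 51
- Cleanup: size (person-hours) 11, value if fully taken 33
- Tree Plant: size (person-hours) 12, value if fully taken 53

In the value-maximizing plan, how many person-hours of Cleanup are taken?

Best value per unit of size first: Shelter 51/4≈12.8, Coat Drive 35/5≈7, Tree Plant 53/12≈4.42, Cleanup 33/11≈3, Park Build 10/11≈0.909.
Shelter: take in full, 4 person-hours for value 51 ; 23 left.
All 5 person-hours of Coat Drive fit (value 35) ; 18 remain.
Take all of Tree Plant (12 person-hours, value 53) ; 6 person-hours left.
Only 6 person-hours remain; take 6/11 of Cleanup for value 33×6/11 = 18.

6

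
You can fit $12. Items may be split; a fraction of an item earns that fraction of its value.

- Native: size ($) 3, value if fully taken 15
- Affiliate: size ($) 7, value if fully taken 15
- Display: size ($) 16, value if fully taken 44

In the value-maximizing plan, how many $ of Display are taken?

Sort by value density: Native 15/3≈5, Display 44/16≈2.75, Affiliate 15/7≈2.14.
Take all of Native (3 $, value 15) → 9 $ left.
Only 9 $ remain; take 9/16 of Display for value 44×9/16 = 24.75.

9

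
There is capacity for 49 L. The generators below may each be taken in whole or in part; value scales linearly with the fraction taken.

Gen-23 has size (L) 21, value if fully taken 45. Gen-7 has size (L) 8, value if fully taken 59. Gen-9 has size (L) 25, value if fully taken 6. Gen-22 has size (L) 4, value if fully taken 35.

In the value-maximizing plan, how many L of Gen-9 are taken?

16

Best value per unit of size first: Gen-22 35/4≈8.75, Gen-7 59/8≈7.38, Gen-23 45/21≈2.14, Gen-9 6/25≈0.24.
Take all of Gen-22 (4 L, value 35) ; 45 L left.
Gen-7: take in full, 8 L for value 59 ; 37 left.
All 21 L of Gen-23 fit (value 45) ; 16 remain.
16 L left: a 16/25 share of Gen-9 gives 6×16/25 = 3.84.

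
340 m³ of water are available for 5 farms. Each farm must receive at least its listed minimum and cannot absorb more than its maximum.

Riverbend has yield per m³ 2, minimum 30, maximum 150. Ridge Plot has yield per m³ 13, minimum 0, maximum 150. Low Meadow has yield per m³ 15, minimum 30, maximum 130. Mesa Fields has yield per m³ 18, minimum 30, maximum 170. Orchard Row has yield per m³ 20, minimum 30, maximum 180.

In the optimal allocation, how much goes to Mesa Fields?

100

Meeting every minimum uses 30+0+30+30+30 = 120 m³, leaving 220.
Highest yield per m³ first: Orchard Row 20 > Mesa Fields 18 > Low Meadow 15 > Ridge Plot 13 > Riverbend 2.
Orchard Row: +150 to 180 (cap) → 70 left.
Only 70 left; Mesa Fields takes them to reach 100.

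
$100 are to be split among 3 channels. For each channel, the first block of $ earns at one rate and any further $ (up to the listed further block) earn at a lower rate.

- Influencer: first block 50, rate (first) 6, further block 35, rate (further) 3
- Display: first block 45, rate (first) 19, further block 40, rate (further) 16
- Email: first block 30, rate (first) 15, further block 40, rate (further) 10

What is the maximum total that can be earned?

1720

Treat each block as its own option and order by rate: Display/tier1 19 > Display/tier2 16 > Email/tier1 15 > Email/tier2 10 > Influencer/tier1 6 > Influencer/tier2 3.
Fill Display tier1 block (45 at 19) ; 55 left.
Fill Display tier2 block (40 at 16) ; 15 left.
Email tier1 at 15: only 15 left, fill 15.
Total = 19×45 + 16×40 + 15×15 = 1720.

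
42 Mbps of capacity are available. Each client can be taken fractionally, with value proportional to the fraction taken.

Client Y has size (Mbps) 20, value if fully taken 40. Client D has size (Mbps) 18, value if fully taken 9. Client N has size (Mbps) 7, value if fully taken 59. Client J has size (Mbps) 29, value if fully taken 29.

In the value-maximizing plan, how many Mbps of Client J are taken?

15

Rank by value-to-size ratio: Client N 59/7≈8.43, Client Y 40/20≈2, Client J 29/29≈1, Client D 9/18≈0.5.
Client N: take in full, 7 Mbps for value 59 — 35 left.
Take all of Client Y (20 Mbps, value 40) — 15 Mbps left.
Only 15 Mbps remain; take 15/29 of Client J for value 29×15/29 = 15.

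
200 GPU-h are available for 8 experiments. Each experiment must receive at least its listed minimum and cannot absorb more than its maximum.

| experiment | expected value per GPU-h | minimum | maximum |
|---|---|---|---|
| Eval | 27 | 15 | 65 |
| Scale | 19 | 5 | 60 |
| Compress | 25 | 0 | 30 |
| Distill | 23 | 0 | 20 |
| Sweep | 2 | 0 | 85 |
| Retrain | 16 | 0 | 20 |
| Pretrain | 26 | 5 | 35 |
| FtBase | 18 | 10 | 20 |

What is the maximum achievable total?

Meeting every minimum uses 15+5+0+0+0+0+5+10 = 35 GPU-h, leaving 165.
Rank by expected value per GPU-h: Eval 27 > Pretrain 26 > Compress 25 > Distill 23 > Scale 19 > FtBase 18 > Retrain 16 > Sweep 2.
Eval takes 50 more to reach its cap of 65 ; 115 left.
Give Pretrain 30 more to hit its cap of 35 ; 85 left.
Give Compress 30 more to hit its cap of 30 ; 55 left.
Distill: +20 to 20 (cap) ; 35 left.
Only 35 left; Scale takes them to reach 40.
Total = 27×65 + 19×40 + 25×30 + 23×20 + 26×35 + 18×10 = 4815.

4815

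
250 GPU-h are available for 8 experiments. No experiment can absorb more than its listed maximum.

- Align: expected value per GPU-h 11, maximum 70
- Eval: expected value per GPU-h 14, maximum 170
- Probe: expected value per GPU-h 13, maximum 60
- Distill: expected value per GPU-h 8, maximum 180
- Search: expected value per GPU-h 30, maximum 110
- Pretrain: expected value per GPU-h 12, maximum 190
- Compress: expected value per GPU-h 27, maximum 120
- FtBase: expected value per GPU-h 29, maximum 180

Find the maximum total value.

Highest expected value per GPU-h first: Search 30 > FtBase 29 > Compress 27 > Eval 14 > Probe 13 > Pretrain 12 > Align 11 > Distill 8.
Search takes 110 to reach its cap of 110 → 140 left.
FtBase: +140 (room for 180) → 140. Pool exhausted.
Total = 30×110 + 29×140 = 7360.

7360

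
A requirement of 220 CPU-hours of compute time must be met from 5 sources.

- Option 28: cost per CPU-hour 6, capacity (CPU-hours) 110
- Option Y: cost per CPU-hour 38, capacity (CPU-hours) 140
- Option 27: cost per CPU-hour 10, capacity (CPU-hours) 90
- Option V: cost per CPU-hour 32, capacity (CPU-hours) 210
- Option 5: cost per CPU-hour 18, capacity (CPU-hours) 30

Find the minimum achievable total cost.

Use sources in increasing cost order.
Take 110 from Option 28 at 6 ; need 110 more.
Option 27 at 10: take all 90 CPU-hours ; 20 still needed.
Option 5 at 18: take 20 of its 30 ; requirement met.
Option V, Option Y: unused.
Cost = 110×6 + 90×10 + 20×18 = 1920.

1920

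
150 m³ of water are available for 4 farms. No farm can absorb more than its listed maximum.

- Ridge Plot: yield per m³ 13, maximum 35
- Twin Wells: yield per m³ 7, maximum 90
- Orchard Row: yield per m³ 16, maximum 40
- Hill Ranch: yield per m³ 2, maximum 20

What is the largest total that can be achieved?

Rank by yield per m³: Orchard Row 16 > Ridge Plot 13 > Twin Wells 7 > Hill Ranch 2.
Orchard Row: +40 to 40 (cap) ; 110 left.
Ridge Plot: +35 to 35 (cap) ; 75 left.
Twin Wells has room for 90 but only 75 remain, so it gets 75.
Total = 13×35 + 7×75 + 16×40 = 1620.

1620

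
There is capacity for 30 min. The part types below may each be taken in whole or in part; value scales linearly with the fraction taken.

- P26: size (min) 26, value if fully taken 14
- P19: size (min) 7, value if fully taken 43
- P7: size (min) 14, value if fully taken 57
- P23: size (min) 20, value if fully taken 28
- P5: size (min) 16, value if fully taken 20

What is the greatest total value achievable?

112.6

Rank by value-to-size ratio: P19 43/7≈6.14, P7 57/14≈4.07, P23 28/20≈1.4, P5 20/16≈1.25, P26 14/26≈0.538.
All 7 min of P19 fit (value 43) → 23 remain.
P7: take in full, 14 min for value 57 → 9 left.
Only 9 min remain; take 9/20 of P23 for value 28×9/20 = 12.6.
Total value = 112.6.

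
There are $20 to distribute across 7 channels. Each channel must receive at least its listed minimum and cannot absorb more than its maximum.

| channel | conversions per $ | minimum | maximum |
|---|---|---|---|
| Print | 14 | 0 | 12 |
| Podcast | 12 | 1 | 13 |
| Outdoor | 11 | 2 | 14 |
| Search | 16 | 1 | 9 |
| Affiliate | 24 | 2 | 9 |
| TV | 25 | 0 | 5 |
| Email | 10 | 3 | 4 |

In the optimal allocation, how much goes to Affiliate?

8

Meeting every minimum uses 0+1+2+1+2+0+3 = 9 $, leaving 11.
Rank by conversions per $: TV 25 > Affiliate 24 > Search 16 > Print 14 > Podcast 12 > Outdoor 11 > Email 10.
TV: +5 to 5 (cap) ; 6 left.
Affiliate has room for 7 more but only 6 remain, so it gets 8.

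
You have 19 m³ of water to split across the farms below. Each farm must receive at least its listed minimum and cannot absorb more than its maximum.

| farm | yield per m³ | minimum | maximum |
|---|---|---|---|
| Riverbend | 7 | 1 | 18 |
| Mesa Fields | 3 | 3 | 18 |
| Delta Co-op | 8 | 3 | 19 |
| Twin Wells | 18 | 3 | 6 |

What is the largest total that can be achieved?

Meeting every minimum uses 1+3+3+3 = 10 m³, leaving 9.
Order the farms by yield per m³: Twin Wells 18 > Delta Co-op 8 > Riverbend 7 > Mesa Fields 3.
Twin Wells: +3 to 6 (cap) → 6 left.
Only 6 left; Delta Co-op takes them to reach 9.
Total = 7×1 + 3×3 + 8×9 + 18×6 = 196.

196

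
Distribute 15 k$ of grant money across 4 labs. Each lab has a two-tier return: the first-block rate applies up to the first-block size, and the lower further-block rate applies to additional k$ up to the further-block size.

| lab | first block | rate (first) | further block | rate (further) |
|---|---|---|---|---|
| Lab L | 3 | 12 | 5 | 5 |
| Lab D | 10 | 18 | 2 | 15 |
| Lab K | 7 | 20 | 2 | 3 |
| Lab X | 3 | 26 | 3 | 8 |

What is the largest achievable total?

308

Treat each block as its own option and order by rate: Lab X/T1 26 > Lab K/T1 20 > Lab D/T1 18 > Lab D/T2 15 > Lab L/T1 12 > Lab X/T2 8 > Lab L/T2 5 > Lab K/T2 3.
Lab X/T1 (26): +3 → 12 left.
Fill Lab K T1 block (7 at 20) → 5 left.
Lab D T1 at 18: only 5 left, fill 5.
Total = 26×3 + 20×7 + 18×5 = 308.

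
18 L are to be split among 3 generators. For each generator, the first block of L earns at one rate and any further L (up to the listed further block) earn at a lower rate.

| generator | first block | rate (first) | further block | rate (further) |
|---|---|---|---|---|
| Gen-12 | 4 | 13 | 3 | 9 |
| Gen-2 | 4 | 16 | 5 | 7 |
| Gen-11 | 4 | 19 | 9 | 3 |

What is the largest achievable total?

Treat each block as its own option and order by rate: Gen-11/first 19 > Gen-2/first 16 > Gen-12/first 13 > Gen-12/second 9 > Gen-2/second 7 > Gen-11/second 3.
Gen-11 first at 19: fill all 4 ; 14 left.
Fill Gen-2 first block (4 at 16) ; 10 left.
Gen-12 first at 13: fill all 4 ; 6 left.
Fill Gen-12 second block (3 at 9) ; 3 left.
Gen-2 second at 7: only 3 left, fill 3.
Total = 19×4 + 16×4 + 13×4 + 9×3 + 7×3 = 240.

240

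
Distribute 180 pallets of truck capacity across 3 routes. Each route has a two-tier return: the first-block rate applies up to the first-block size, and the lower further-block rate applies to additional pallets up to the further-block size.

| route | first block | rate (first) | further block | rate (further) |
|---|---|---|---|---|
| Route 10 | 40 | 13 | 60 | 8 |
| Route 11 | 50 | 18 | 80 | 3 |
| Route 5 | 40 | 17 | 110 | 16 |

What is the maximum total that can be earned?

Order all 6 blocks by rate: Route 11/tier1 18 > Route 5/tier1 17 > Route 5/tier2 16 > Route 10/tier1 13 > Route 10/tier2 8 > Route 11/tier2 3.
Route 11 tier1 at 18: fill all 50 — 130 left.
Fill Route 5 tier1 block (40 at 17) — 90 left.
Route 5 tier2 at 16: only 90 left, fill 90.
Total = 18×50 + 17×40 + 16×90 = 3020.

3020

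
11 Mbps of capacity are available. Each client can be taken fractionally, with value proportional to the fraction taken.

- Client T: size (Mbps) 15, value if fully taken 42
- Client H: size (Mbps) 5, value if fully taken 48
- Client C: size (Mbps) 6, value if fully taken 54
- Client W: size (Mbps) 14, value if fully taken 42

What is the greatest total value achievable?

Rank by value-to-size ratio: Client H 48/5≈9.6, Client C 54/6≈9, Client W 42/14≈3, Client T 42/15≈2.8.
Take all of Client H (5 Mbps, value 48) ; 6 Mbps left.
Take all of Client C (6 Mbps, value 54) ; 0 Mbps left.
Total value = 102.

102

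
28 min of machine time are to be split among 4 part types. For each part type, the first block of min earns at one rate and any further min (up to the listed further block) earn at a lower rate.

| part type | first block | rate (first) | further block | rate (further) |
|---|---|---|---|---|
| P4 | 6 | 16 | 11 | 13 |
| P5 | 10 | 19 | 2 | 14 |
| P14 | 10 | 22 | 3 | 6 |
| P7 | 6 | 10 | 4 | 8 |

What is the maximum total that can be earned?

Order all 8 blocks by rate: P14/first 22 > P5/first 19 > P4/first 16 > P5/second 14 > P4/second 13 > P7/first 10 > P7/second 8 > P14/second 6.
P14 first at 22: fill all 10 → 18 left.
P5 first at 19: fill all 10 → 8 left.
P4 first at 16: fill all 6 → 2 left.
P5 second at 14: fill all 2 → 0 left.
Total = 22×10 + 19×10 + 16×6 + 14×2 = 534.

534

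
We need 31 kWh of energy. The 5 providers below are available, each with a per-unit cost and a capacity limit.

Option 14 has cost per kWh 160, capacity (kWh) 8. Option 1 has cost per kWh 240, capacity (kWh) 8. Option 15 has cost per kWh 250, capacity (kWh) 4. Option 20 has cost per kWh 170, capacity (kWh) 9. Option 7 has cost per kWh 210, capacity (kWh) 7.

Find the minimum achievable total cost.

5960

Cheapest first:
Option 14 at 160: take all 8 kWh ; 23 still needed.
Option 20 (170): use full 9 ; 14 kWh to go.
Option 7 at 210: take all 7 kWh ; 7 still needed.
Take 7 from Option 1 at 240 to finish.
Option 15: unused.
Cost = 8×160 + 9×170 + 7×210 + 7×240 = 5960.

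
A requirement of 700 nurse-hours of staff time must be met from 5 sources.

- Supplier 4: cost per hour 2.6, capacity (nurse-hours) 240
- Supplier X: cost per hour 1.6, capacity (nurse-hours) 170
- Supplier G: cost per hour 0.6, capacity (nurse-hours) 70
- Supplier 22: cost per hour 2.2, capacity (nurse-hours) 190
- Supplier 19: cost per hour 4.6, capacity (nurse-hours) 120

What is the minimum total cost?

Use sources in increasing cost order.
Take 70 from Supplier G at 0.6 → need 630 more.
Take 170 from Supplier X at 1.6 → need 460 more.
Supplier 22 at 2.2: take all 190 nurse-hours → 270 still needed.
Supplier 4 at 2.6: take all 240 nurse-hours → 30 still needed.
Supplier 19 at 4.6: take 30 of its 120 → requirement met.
Cost = 70×0.6 + 170×1.6 + 190×2.2 + 240×2.6 + 30×4.6 = 1494.

1494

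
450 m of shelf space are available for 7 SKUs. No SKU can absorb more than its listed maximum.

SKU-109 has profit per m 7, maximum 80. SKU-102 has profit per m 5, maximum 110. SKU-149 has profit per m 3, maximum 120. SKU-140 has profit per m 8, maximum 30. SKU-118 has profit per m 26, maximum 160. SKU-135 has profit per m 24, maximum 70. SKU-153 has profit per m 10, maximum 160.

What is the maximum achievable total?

Order the SKUs by profit per m: SKU-118 26 > SKU-135 24 > SKU-153 10 > SKU-140 8 > SKU-109 7 > SKU-102 5 > SKU-149 3.
SKU-118: +160 to 160 (cap) ; 290 left.
Give SKU-135 70 to hit its cap of 70 ; 220 left.
SKU-153: +160 to 160 (cap) ; 60 left.
Give SKU-140 30 to hit its cap of 30 ; 30 left.
Only 30 left; SKU-109 takes them to reach 30.
Total = 7×30 + 8×30 + 26×160 + 24×70 + 10×160 = 7890.

7890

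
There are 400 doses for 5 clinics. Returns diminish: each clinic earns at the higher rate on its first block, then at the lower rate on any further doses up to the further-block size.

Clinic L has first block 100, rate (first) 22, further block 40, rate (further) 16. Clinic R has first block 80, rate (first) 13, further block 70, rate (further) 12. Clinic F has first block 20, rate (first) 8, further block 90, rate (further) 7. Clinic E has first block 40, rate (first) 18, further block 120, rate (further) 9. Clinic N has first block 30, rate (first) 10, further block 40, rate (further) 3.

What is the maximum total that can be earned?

6100

Treat each block as its own option and order by rate: Clinic L/T1 22 > Clinic E/T1 18 > Clinic L/T2 16 > Clinic R/T1 13 > Clinic R/T2 12 > Clinic N/T1 10 > Clinic E/T2 9 > Clinic F/T1 8 > Clinic F/T2 7 > Clinic N/T2 3.
Fill Clinic L T1 block (100 at 22) ; 300 left.
Clinic E T1 at 18: fill all 40 ; 260 left.
Clinic L T2 at 16: fill all 40 ; 220 left.
Clinic R/T1 (13): +80 ; 140 left.
Clinic R T2 at 12: fill all 70 ; 70 left.
Fill Clinic N T1 block (30 at 10) ; 40 left.
Clinic E T2 at 9: only 40 left, fill 40.
Total = 22×100 + 18×40 + 16×40 + 13×80 + 12×70 + 10×30 + 9×40 = 6100.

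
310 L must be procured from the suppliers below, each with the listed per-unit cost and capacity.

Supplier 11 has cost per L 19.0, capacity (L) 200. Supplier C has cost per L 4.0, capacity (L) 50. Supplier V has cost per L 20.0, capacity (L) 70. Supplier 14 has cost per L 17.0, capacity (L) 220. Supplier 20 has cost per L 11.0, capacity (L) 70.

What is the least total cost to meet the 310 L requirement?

4200

Fill from the cheapest supplier first.
Supplier C at 4.0: take all 50 L → 260 still needed.
Supplier 20 (11.0): use full 70 → 190 L to go.
Supplier 14 (17.0): take the remaining 190 → done.
Supplier 11, Supplier V: unused.
Cost = 50×4.0 + 70×11.0 + 190×17.0 = 4200.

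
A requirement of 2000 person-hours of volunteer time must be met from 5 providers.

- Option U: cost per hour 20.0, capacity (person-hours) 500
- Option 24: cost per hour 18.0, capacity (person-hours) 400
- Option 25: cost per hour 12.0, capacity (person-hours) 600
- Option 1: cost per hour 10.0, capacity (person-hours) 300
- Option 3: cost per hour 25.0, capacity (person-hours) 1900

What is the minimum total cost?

Cheapest first:
Option 1 at 10.0: take all 300 person-hours → 1700 still needed.
Option 25 at 12.0: take all 600 person-hours → 1100 still needed.
Take 400 from Option 24 at 18.0 → need 700 more.
Take 500 from Option U at 20.0 → need 200 more.
Option 3 at 25.0: take 200 of its 1900 → requirement met.
Cost = 300×10.0 + 600×12.0 + 400×18.0 + 500×20.0 + 200×25.0 = 32400.

32400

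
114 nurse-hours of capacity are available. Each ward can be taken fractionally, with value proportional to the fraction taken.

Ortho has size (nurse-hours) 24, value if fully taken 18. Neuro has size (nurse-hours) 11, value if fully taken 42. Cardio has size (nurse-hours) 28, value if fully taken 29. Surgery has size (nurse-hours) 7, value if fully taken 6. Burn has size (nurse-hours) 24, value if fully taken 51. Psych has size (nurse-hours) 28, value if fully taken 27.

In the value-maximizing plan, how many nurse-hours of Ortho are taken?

16

Best value per unit of size first: Neuro 42/11≈3.82, Burn 51/24≈2.12, Cardio 29/28≈1.04, Psych 27/28≈0.964, Surgery 6/7≈0.857, Ortho 18/24≈0.75.
Take all of Neuro (11 nurse-hours, value 42) → 103 nurse-hours left.
All 24 nurse-hours of Burn fit (value 51) → 79 remain.
All 28 nurse-hours of Cardio fit (value 29) → 51 remain.
Psych: take in full, 28 nurse-hours for value 27 → 23 left.
Take all of Surgery (7 nurse-hours, value 6) → 16 nurse-hours left.
16 nurse-hours left: a 16/24 share of Ortho gives 18×16/24 = 12.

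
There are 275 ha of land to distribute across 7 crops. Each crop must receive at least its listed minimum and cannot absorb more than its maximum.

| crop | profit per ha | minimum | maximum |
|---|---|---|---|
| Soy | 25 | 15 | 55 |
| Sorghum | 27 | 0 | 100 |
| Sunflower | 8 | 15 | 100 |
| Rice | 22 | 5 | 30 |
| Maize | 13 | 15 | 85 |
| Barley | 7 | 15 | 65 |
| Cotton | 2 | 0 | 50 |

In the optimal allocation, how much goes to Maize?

60

Meeting every minimum uses 15+0+15+5+15+15+0 = 65 ha, leaving 210.
Highest profit per ha first: Sorghum 27 > Soy 25 > Rice 22 > Maize 13 > Sunflower 8 > Barley 7 > Cotton 2.
Give Sorghum 100 more to hit its cap of 100 — 110 left.
Soy takes 40 more to reach its cap of 55 — 70 left.
Give Rice 25 more to hit its cap of 30 — 45 left.
Maize has room for 70 more but only 45 remain, so it gets 60.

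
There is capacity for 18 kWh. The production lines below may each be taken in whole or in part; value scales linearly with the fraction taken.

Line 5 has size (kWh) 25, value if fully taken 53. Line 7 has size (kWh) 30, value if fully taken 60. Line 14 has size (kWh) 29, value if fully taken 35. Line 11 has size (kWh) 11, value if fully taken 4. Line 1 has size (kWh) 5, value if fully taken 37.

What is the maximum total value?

Sort by value density: Line 1 37/5≈7.4, Line 5 53/25≈2.12, Line 7 60/30≈2, Line 14 35/29≈1.21, Line 11 4/11≈0.364.
Line 1: take in full, 5 kWh for value 37 ; 13 left.
Only 13 kWh remain; take 13/25 of Line 5 for value 53×13/25 = 27.56.
Total value = 64.56.

64.56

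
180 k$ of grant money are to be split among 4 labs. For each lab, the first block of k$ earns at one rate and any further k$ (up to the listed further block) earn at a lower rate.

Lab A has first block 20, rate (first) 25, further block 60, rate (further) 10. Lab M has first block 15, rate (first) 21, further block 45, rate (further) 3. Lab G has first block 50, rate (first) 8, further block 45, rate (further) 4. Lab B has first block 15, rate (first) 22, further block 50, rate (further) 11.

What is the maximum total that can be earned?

Treat each block as its own option and order by rate: Lab A/T1 25 > Lab B/T1 22 > Lab M/T1 21 > Lab B/T2 11 > Lab A/T2 10 > Lab G/T1 8 > Lab G/T2 4 > Lab M/T2 3.
Fill Lab A T1 block (20 at 25) — 160 left.
Lab B T1 at 22: fill all 15 — 145 left.
Lab M T1 at 21: fill all 15 — 130 left.
Fill Lab B T2 block (50 at 11) — 80 left.
Lab A/T2 (10): +60 — 20 left.
20 remain; put them into Lab G T1 at 8.
Total = 25×20 + 22×15 + 21×15 + 11×50 + 10×60 + 8×20 = 2455.

2455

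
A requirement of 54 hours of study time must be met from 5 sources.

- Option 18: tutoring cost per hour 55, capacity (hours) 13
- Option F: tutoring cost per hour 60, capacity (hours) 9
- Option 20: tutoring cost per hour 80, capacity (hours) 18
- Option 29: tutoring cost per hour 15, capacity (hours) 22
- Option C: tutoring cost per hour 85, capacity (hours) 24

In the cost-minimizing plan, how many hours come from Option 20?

10

Cheapest first:
Option 29 (15): use full 22 → 32 hours to go.
Option 18 at 55: take all 13 hours → 19 still needed.
Option F at 60: take all 9 hours → 10 still needed.
Take 10 from Option 20 at 80 to finish.
Option C: unused.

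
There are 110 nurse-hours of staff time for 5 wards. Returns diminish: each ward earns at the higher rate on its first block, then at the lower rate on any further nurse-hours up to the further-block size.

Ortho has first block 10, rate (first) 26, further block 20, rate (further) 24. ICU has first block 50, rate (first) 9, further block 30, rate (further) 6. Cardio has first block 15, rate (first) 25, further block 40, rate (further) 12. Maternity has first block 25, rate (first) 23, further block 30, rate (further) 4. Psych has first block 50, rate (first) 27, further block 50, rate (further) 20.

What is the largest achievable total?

Order all 10 blocks by rate: Psych/T1 27 > Ortho/T1 26 > Cardio/T1 25 > Ortho/T2 24 > Maternity/T1 23 > Psych/T2 20 > Cardio/T2 12 > ICU/T1 9 > ICU/T2 6 > Maternity/T2 4.
Psych/T1 (27): +50 → 60 left.
Fill Ortho T1 block (10 at 26) → 50 left.
Cardio T1 at 25: fill all 15 → 35 left.
Ortho T2 at 24: fill all 20 → 15 left.
Maternity/T1: +15 of 25 at 23; pool empty.
Total = 27×50 + 26×10 + 25×15 + 24×20 + 23×15 = 2810.

2810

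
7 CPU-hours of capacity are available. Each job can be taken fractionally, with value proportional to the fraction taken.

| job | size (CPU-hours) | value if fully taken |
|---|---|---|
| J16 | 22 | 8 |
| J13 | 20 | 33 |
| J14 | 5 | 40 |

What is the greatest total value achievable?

43.3

Rank by value-to-size ratio: J14 40/5≈8, J13 33/20≈1.65, J16 8/22≈0.364.
All 5 CPU-hours of J14 fit (value 40) — 2 remain.
2 CPU-hours left: a 2/20 share of J13 gives 33×2/20 = 3.3.
Total value = 43.3.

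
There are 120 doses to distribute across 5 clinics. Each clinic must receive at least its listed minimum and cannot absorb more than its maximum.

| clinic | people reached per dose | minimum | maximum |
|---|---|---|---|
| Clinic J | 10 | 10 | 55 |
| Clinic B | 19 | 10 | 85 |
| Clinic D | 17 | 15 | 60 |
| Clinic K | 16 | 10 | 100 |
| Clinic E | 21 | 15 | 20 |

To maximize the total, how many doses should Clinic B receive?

Meeting every minimum uses 10+10+15+10+15 = 60 doses, leaving 60.
Rank by people reached per dose: Clinic E 21 > Clinic B 19 > Clinic D 17 > Clinic K 16 > Clinic J 10.
Give Clinic E 5 more to hit its cap of 20 → 55 left.
Clinic B: +55 (room for 75) → 65. Pool exhausted.

65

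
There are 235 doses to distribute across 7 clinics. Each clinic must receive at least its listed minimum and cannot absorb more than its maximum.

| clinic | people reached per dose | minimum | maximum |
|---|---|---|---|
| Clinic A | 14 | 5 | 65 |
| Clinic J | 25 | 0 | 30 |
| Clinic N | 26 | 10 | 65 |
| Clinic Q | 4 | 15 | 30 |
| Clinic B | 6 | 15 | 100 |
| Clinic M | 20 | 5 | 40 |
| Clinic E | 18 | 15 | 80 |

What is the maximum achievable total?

Meeting every minimum uses 5+0+10+15+15+5+15 = 65 doses, leaving 170.
Order the clinics by people reached per dose: Clinic N 26 > Clinic J 25 > Clinic M 20 > Clinic E 18 > Clinic A 14 > Clinic B 6 > Clinic Q 4.
Clinic N takes 55 more to reach its cap of 65 — 115 left.
Clinic J takes 30 more to reach its cap of 30 — 85 left.
Clinic M: +35 to 40 (cap) — 50 left.
Clinic E: +50 (room for 65) → 65. Pool exhausted.
Total = 14×5 + 25×30 + 26×65 + 4×15 + 6×15 + 20×40 + 18×65 = 4630.

4630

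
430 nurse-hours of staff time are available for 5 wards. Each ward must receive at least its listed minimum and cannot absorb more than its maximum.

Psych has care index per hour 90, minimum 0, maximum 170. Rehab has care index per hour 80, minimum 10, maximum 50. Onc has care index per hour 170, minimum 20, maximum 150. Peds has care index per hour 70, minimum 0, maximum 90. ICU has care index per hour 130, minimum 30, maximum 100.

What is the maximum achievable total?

Meeting every minimum uses 0+10+20+0+30 = 60 nurse-hours, leaving 370.
Highest care index per hour first: Onc 170 > ICU 130 > Psych 90 > Rehab 80 > Peds 70.
Give Onc 130 more to hit its cap of 150 ; 240 left.
ICU takes 70 more to reach its cap of 100 ; 170 left.
Psych takes 170 more to reach its cap of 170 ; 0 left.
Total = 90×170 + 80×10 + 170×150 + 130×100 = 54600.

54600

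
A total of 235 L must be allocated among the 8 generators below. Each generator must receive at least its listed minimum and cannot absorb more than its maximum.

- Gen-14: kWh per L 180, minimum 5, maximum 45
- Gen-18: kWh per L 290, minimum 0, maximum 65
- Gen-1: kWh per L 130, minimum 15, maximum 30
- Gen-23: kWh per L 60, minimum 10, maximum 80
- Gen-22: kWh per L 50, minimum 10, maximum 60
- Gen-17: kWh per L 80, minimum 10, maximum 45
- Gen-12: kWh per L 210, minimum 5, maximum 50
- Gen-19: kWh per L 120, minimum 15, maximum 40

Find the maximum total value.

45050

Meeting every minimum uses 5+0+15+10+10+10+5+15 = 70 L, leaving 165.
Rank by kWh per L: Gen-18 290 > Gen-12 210 > Gen-14 180 > Gen-1 130 > Gen-19 120 > Gen-17 80 > Gen-23 60 > Gen-22 50.
Give Gen-18 65 more to hit its cap of 65 — 100 left.
Gen-12 takes 45 more to reach its cap of 50 — 55 left.
Give Gen-14 40 more to hit its cap of 45 — 15 left.
Gen-1: +15 to 30 (cap) — 0 left.
Total = 180×45 + 290×65 + 130×30 + 60×10 + 50×10 + 80×10 + 210×50 + 120×15 = 45050.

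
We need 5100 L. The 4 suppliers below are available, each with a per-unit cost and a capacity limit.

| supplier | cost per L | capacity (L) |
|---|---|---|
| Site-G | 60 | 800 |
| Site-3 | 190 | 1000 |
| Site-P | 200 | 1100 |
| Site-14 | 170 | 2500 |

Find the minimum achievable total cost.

823000

Cheapest first:
Site-G at 60: take all 800 L — 4300 still needed.
Site-14 (170): use full 2500 — 1800 L to go.
Site-3 (190): use full 1000 — 800 L to go.
Site-P (200): take the remaining 800 — done.
Cost = 800×60 + 2500×170 + 1000×190 + 800×200 = 823000.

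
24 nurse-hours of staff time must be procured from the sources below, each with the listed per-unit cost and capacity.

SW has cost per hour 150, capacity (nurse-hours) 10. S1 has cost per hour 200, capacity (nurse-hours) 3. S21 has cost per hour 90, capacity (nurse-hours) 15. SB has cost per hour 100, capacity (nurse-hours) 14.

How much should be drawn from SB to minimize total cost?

9

Use sources in increasing cost order.
S21 at 90: take all 15 nurse-hours — 9 still needed.
Take 9 from SB at 100 to finish.
SW, S1: unused.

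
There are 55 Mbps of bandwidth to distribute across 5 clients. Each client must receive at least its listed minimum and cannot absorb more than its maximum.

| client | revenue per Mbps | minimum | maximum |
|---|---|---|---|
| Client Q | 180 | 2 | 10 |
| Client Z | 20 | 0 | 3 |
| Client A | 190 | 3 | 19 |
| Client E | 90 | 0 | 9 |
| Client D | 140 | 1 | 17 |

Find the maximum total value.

Meeting every minimum uses 2+0+3+0+1 = 6 Mbps, leaving 49.
Rank by revenue per Mbps: Client A 190 > Client Q 180 > Client D 140 > Client E 90 > Client Z 20.
Client A takes 16 more to reach its cap of 19 ; 33 left.
Give Client Q 8 more to hit its cap of 10 ; 25 left.
Client D takes 16 more to reach its cap of 17 ; 9 left.
Give Client E 9 more to hit its cap of 9 ; 0 left.
Total = 180×10 + 190×19 + 90×9 + 140×17 = 8600.

8600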